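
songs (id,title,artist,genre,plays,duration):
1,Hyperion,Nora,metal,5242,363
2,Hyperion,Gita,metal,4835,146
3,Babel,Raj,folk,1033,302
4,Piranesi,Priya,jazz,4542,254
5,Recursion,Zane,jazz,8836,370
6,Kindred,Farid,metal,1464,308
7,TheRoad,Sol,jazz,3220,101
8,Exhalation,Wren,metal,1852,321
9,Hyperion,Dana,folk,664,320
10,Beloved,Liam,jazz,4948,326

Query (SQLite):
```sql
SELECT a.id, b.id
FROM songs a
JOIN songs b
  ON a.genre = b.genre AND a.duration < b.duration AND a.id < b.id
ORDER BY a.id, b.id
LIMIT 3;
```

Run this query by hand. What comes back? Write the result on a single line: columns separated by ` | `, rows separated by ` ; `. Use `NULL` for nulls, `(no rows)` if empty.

2 | 6 ; 2 | 8 ; 3 | 9

Pairs (a,b) with same genre, a.duration < b.duration, a.id < b.id.
genre groups: folk:{3,9} jazz:{4,5,7,10} metal:{1,2,6,8}
Ordered by (a.id, b.id); first 3.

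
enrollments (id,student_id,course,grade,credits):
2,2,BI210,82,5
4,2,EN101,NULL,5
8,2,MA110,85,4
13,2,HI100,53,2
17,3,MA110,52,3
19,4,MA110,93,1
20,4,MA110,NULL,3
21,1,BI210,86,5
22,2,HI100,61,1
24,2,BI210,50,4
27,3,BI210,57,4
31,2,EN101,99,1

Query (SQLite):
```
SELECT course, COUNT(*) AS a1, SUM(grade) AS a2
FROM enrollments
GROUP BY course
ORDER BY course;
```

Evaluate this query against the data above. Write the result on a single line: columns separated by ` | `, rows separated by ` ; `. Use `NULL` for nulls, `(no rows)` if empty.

Group enrollments by course.
Per group compute: COUNT(*), SUM(grade).
  BI210: ids {2, 21, 24, 27} → COUNT(*)=4, SUM(grade)=275
  EN101: ids {4, 31} → COUNT(*)=2, SUM(grade)=99
  HI100: ids {13, 22} → COUNT(*)=2, SUM(grade)=114
  MA110: ids {8, 17, 19, 20} → COUNT(*)=4, SUM(grade)=230

BI210 | 4 | 275 ; EN101 | 2 | 99 ; HI100 | 2 | 114 ; MA110 | 4 | 230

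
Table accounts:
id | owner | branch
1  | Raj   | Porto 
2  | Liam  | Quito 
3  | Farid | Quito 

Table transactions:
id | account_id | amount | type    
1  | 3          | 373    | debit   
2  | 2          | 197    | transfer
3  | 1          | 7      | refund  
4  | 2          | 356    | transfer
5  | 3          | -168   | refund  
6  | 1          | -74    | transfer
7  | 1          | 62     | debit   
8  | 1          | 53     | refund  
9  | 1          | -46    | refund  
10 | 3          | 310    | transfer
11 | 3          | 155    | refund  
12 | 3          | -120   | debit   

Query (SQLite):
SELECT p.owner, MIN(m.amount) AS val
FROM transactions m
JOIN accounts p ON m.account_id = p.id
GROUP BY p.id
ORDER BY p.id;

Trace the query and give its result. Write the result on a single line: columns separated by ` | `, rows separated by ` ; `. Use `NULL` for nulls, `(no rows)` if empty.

Join each transactions row to its accounts via account_id.
Group joined rows by accounts.id; compute MIN(m.amount) per group.
  1: ids {3, 6, 7, 8, 9} → MIN(m.amount)=-74
  2: ids {2, 4} → MIN(m.amount)=197
  3: ids {1, 5, 10, 11, 12} → MIN(m.amount)=-168

Raj | -74 ; Liam | 197 ; Farid | -168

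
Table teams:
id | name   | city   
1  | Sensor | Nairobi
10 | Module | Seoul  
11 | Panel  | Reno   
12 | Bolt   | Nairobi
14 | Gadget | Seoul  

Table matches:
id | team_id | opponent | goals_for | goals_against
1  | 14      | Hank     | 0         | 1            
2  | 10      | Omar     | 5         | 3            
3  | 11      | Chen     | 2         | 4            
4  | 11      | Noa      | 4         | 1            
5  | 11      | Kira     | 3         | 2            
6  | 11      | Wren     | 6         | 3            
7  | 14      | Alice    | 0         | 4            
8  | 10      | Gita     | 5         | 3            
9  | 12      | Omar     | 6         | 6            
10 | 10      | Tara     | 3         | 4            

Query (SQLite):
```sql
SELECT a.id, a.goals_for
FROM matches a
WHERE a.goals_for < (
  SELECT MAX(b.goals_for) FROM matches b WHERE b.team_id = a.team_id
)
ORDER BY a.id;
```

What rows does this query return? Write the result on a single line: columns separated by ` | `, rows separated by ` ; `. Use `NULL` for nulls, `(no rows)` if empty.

3 | 2 ; 4 | 4 ; 5 | 3 ; 10 | 3

For each matches row a, compute MAX(goals_for) over rows sharing a.team_id.
Keep row a if a.goals_for < that per-group MAX.
  team_id=10: MAX(goals_for) = 5
  team_id=11: MAX(goals_for) = 6
  team_id=12: MAX(goals_for) = 6
  team_id=14: MAX(goals_for) = 0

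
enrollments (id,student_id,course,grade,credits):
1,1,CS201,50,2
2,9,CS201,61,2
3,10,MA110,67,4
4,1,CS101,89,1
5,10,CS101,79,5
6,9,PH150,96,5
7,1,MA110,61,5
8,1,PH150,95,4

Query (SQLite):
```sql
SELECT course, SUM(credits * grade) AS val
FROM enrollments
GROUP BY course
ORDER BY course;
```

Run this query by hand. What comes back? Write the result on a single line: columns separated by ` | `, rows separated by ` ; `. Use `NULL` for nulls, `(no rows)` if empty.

For each row compute credits * grade.
Group by course; take SUM of the expression per group.
  CS101: ids {4, 5} → SUM(credits * grade)=484
  CS201: ids {1, 2} → SUM(credits * grade)=222
  MA110: ids {3, 7} → SUM(credits * grade)=573
  PH150: ids {6, 8} → SUM(credits * grade)=860

CS101 | 484 ; CS201 | 222 ; MA110 | 573 ; PH150 | 860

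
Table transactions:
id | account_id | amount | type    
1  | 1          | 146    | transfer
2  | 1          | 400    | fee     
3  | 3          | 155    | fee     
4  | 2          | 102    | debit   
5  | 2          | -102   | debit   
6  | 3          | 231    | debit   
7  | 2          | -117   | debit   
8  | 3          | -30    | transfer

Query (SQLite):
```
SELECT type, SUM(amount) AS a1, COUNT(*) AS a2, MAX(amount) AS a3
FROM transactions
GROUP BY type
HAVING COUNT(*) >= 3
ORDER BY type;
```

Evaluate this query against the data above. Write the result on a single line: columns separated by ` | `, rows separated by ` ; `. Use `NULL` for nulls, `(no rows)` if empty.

Group transactions by type.
Per group compute: SUM(amount), COUNT(*), MAX(amount).
HAVING: drop groups with fewer than 3 rows.
  debit: ids {4, 5, 6, 7} → SUM(amount)=114, COUNT(*)=4, MAX(amount)=231
  fee: ids {2, 3} → SUM(amount)=555, COUNT(*)=2, MAX(amount)=400
  transfer: ids {1, 8} → SUM(amount)=116, COUNT(*)=2, MAX(amount)=146

debit | 114 | 4 | 231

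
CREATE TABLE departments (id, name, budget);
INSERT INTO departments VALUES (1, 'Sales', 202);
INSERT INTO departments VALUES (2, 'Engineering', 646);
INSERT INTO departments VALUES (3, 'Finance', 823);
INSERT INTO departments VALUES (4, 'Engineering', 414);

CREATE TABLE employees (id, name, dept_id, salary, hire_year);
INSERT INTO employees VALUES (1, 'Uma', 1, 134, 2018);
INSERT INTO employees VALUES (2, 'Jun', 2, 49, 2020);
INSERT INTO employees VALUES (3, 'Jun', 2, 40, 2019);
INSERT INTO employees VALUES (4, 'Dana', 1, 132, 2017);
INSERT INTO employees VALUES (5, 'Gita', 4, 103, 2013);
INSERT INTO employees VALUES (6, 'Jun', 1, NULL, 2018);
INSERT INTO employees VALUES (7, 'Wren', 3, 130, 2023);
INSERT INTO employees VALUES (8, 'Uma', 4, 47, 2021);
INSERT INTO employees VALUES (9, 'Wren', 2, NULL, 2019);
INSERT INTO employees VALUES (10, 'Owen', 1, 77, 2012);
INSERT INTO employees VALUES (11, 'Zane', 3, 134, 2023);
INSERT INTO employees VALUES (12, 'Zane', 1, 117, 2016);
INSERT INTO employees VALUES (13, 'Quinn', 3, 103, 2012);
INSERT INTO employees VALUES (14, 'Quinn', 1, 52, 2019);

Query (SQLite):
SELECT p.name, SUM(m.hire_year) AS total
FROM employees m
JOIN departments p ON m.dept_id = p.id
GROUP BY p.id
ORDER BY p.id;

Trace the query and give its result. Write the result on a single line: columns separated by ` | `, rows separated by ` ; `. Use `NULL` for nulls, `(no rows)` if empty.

Sales | 12100 ; Engineering | 6058 ; Finance | 6058 ; Engineering | 4034

Join each employees row to its departments via dept_id.
Group joined rows by departments.id; compute SUM(m.hire_year) per group.
  1: ids {1, 4, 6, 10, 12, 14} → SUM(m.hire_year)=12100
  2: ids {2, 3, 9} → SUM(m.hire_year)=6058
  3: ids {7, 11, 13} → SUM(m.hire_year)=6058
  4: ids {5, 8} → SUM(m.hire_year)=4034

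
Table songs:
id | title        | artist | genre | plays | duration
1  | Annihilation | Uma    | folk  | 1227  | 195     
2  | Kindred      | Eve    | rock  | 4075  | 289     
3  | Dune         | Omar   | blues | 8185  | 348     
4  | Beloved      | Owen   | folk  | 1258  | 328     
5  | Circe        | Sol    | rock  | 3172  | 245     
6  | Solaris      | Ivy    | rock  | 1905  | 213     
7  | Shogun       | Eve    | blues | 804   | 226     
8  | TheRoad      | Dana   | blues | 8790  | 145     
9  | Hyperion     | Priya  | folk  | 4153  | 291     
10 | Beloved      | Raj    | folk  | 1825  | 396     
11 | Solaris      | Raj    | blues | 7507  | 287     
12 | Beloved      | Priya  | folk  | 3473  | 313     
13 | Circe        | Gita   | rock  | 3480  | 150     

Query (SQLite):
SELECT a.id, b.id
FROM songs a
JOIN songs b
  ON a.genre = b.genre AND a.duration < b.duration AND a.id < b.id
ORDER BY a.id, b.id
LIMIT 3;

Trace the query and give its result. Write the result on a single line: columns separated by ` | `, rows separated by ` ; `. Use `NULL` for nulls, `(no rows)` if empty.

Pairs (a,b) with same genre, a.duration < b.duration, a.id < b.id.
genre groups: blues:{3,7,8,11} folk:{1,4,9,10,12} rock:{2,5,6,13}
Ordered by (a.id, b.id); first 3.

1 | 4 ; 1 | 9 ; 1 | 10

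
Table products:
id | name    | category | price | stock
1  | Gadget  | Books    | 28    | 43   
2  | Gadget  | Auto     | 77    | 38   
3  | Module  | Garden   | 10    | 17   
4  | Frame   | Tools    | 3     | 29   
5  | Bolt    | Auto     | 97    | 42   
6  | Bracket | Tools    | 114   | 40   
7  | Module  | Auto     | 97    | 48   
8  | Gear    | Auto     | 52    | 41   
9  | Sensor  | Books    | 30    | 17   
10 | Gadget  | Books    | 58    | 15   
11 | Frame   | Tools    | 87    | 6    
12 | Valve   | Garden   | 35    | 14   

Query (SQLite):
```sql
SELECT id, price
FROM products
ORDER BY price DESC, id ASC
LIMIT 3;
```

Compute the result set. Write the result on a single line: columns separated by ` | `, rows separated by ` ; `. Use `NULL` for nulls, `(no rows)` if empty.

6 | 114 ; 5 | 97 ; 7 | 97

Sort by price desc, tiebreak id asc: (114, id=6), (97, id=5), (97, id=7), (87, id=11), (77, id=2), (58, id=10) …. Take first 3.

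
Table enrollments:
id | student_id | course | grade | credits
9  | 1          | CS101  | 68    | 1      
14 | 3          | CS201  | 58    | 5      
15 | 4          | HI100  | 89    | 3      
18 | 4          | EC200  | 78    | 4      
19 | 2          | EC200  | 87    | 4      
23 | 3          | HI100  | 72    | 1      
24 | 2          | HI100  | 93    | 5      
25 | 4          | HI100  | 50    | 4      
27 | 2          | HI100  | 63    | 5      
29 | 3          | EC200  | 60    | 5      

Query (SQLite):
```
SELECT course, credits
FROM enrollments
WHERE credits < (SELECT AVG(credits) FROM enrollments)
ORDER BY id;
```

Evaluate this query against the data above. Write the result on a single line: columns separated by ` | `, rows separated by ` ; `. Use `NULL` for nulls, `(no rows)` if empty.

Scalar subquery: AVG(credits) over all enrollments rows = 3.7.
Keep rows where credits < that value.

CS101 | 1 ; HI100 | 3 ; HI100 | 1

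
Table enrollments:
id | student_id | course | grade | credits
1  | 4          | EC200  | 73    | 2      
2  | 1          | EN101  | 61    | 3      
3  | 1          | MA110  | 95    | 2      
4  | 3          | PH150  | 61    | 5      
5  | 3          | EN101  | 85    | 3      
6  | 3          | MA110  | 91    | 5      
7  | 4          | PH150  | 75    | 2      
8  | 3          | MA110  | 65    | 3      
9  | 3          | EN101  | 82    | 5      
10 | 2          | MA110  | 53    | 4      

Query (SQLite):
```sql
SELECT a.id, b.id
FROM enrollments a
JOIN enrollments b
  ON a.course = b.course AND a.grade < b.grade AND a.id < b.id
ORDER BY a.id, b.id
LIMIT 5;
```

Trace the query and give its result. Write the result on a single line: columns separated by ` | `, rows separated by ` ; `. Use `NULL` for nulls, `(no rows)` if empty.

Pairs (a,b) with same course, a.grade < b.grade, a.id < b.id.
course groups: EC200:{1} EN101:{2,5,9} MA110:{3,6,8,10} PH150:{4,7}
Ordered by (a.id, b.id); first 5.

2 | 5 ; 2 | 9 ; 4 | 7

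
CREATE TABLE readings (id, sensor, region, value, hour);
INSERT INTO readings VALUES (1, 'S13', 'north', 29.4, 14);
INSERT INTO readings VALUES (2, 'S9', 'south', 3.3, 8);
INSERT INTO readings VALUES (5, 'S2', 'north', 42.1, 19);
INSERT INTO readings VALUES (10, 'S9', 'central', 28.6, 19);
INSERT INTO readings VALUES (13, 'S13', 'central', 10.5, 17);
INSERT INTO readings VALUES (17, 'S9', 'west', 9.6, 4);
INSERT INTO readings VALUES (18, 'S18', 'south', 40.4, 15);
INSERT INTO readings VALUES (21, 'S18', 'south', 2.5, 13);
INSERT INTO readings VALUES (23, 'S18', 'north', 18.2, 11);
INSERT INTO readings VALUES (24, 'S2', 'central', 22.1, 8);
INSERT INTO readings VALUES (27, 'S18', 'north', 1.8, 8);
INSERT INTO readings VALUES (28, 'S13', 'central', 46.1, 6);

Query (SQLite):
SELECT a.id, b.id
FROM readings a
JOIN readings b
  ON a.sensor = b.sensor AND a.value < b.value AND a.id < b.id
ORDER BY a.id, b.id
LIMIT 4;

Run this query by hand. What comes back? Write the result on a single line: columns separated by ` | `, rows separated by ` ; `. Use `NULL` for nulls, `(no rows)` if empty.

Pairs (a,b) with same sensor, a.value < b.value, a.id < b.id.
sensor groups: S13:{1,13,28} S18:{18,21,23,27} S2:{5,24} S9:{2,10,17}
Ordered by (a.id, b.id); first 4.

1 | 28 ; 2 | 10 ; 2 | 17 ; 13 | 28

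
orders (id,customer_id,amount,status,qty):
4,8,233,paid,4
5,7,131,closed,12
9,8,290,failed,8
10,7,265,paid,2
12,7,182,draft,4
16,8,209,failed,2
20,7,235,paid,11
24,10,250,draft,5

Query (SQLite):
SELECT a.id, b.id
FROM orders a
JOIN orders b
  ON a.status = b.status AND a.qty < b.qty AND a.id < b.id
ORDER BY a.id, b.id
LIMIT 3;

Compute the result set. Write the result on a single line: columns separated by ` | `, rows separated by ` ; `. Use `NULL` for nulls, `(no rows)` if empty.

4 | 20 ; 10 | 20 ; 12 | 24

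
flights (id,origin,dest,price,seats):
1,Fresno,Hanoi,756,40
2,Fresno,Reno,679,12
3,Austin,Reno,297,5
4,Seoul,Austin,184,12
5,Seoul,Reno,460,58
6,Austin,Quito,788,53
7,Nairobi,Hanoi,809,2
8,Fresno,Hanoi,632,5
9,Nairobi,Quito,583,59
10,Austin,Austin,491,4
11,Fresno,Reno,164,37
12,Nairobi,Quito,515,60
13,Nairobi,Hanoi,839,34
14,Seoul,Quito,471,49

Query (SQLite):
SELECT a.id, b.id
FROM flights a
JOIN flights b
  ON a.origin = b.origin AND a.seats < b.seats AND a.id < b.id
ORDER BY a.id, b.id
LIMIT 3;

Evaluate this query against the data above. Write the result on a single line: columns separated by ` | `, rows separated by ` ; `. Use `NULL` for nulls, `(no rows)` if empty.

2 | 11 ; 3 | 6 ; 4 | 5

Pairs (a,b) with same origin, a.seats < b.seats, a.id < b.id.
origin groups: Austin:{3,6,10} Fresno:{1,2,8,11} Nairobi:{7,9,12,13} Seoul:{4,5,14}
Ordered by (a.id, b.id); first 3.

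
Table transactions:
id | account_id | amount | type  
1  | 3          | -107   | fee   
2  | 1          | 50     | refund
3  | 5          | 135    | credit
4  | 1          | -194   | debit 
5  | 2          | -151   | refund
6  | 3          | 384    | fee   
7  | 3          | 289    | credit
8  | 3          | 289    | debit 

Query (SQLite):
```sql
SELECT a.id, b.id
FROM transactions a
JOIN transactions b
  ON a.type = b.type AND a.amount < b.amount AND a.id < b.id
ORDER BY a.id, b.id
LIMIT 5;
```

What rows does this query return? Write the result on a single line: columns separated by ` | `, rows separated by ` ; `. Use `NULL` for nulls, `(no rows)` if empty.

1 | 6 ; 3 | 7 ; 4 | 8

Pairs (a,b) with same type, a.amount < b.amount, a.id < b.id.
type groups: credit:{3,7} debit:{4,8} fee:{1,6} refund:{2,5}
Ordered by (a.id, b.id); first 5.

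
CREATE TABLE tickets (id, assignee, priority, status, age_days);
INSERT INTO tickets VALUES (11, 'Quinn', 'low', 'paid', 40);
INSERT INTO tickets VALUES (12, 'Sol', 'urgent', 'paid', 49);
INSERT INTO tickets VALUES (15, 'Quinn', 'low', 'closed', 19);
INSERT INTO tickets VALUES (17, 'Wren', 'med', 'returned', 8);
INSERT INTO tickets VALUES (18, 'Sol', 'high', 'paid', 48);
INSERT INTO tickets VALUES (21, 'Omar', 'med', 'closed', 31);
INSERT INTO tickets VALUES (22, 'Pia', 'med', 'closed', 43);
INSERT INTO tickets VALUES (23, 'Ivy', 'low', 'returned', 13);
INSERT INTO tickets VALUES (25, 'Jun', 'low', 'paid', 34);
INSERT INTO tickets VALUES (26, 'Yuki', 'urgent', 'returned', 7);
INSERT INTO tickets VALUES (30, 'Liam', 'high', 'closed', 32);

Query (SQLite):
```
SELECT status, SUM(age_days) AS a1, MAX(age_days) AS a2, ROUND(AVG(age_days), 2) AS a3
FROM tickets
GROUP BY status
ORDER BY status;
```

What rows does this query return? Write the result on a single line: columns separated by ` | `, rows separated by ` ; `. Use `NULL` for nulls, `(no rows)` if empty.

closed | 125 | 43 | 31.25 ; paid | 171 | 49 | 42.75 ; returned | 28 | 13 | 9.33

Group tickets by status.
Per group compute: SUM(age_days), MAX(age_days), ROUND(AVG(age_days), 2).
  closed: ids {15, 21, 22, 30} → SUM(age_days)=125, MAX(age_days)=43, ROUND(AVG(age_days), 2)=31.25
  paid: ids {11, 12, 18, 25} → SUM(age_days)=171, MAX(age_days)=49, ROUND(AVG(age_days), 2)=42.75
  returned: ids {17, 23, 26} → SUM(age_days)=28, MAX(age_days)=13, ROUND(AVG(age_days), 2)=9.33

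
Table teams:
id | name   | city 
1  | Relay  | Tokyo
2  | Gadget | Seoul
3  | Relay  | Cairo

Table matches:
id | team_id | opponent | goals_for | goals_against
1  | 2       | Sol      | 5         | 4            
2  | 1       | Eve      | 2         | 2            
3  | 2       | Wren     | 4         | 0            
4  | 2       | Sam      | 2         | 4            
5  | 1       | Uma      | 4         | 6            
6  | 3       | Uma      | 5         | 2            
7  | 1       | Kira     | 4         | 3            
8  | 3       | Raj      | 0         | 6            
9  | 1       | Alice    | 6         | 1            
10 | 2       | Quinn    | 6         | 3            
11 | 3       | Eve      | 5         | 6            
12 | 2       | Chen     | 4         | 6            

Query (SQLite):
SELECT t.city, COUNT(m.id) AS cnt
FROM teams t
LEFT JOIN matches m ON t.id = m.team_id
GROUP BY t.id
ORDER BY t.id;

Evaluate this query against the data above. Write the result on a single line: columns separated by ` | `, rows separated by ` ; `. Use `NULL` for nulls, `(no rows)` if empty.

LEFT JOIN keeps every teams row; unmatched ones get NULL for matches columns.
Group by teams.id and compute COUNT(m.id). COUNT(col) of an all-NULL group is 0.
  1: ids {2, 5, 7, 9} → COUNT(m.id)=4
  2: ids {1, 3, 4, 10, 12} → COUNT(m.id)=5
  3: ids {6, 8, 11} → COUNT(m.id)=3

Tokyo | 4 ; Seoul | 5 ; Cairo | 3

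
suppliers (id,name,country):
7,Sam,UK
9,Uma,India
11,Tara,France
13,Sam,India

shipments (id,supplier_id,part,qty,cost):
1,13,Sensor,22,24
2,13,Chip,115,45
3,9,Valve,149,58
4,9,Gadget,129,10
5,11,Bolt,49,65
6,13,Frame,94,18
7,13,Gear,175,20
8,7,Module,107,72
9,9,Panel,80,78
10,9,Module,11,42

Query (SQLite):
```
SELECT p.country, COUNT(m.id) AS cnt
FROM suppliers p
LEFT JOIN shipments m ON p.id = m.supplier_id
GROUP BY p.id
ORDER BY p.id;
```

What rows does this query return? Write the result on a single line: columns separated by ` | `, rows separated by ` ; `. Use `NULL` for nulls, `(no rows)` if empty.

LEFT JOIN keeps every suppliers row; unmatched ones get NULL for shipments columns.
Group by suppliers.id and compute COUNT(m.id). COUNT(col) of an all-NULL group is 0.
  7: ids {8} → COUNT(m.id)=1
  9: ids {3, 4, 9, 10} → COUNT(m.id)=4
  11: ids {5} → COUNT(m.id)=1
  13: ids {1, 2, 6, 7} → COUNT(m.id)=4

UK | 1 ; India | 4 ; France | 1 ; India | 4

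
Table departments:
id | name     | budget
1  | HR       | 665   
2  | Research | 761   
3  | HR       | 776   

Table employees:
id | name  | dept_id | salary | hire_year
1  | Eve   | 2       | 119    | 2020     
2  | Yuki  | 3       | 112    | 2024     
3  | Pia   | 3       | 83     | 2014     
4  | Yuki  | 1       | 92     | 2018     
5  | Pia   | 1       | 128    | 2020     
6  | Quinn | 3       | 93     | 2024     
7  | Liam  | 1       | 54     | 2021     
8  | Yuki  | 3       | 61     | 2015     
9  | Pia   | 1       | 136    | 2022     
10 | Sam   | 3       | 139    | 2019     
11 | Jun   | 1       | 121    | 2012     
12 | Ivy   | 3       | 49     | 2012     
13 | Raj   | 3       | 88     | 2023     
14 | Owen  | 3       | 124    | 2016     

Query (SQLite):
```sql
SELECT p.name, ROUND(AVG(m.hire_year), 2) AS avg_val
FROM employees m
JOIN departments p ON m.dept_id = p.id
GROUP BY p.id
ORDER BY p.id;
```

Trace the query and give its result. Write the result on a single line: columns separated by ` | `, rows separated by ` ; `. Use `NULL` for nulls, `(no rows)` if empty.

HR | 2018.6 ; Research | 2020 ; HR | 2018.38

Join each employees row to its departments via dept_id.
Group joined rows by departments.id; compute ROUND(AVG(m.hire_year), 2) per group.
  1: ids {4, 5, 7, 9, 11} → ROUND(AVG(m.hire_year), 2)=2018.6
  2: ids {1} → ROUND(AVG(m.hire_year), 2)=2020
  3: ids {2, 3, 6, 8, 10, 12, 13, 14} → ROUND(AVG(m.hire_year), 2)=2018.38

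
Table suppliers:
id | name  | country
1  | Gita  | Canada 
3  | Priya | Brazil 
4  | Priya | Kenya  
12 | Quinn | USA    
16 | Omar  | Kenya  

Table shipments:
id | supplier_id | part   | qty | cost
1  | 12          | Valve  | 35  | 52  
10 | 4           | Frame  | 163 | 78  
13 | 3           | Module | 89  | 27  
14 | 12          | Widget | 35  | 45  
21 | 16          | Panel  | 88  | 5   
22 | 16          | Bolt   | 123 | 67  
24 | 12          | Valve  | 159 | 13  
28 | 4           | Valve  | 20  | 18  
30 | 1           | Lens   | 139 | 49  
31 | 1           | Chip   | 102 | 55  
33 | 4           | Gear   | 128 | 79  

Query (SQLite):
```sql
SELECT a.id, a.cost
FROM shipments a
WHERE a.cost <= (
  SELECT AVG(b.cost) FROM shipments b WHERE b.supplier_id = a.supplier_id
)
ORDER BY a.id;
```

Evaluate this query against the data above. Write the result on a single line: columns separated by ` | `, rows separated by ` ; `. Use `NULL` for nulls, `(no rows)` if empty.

13 | 27 ; 21 | 5 ; 24 | 13 ; 28 | 18 ; 30 | 49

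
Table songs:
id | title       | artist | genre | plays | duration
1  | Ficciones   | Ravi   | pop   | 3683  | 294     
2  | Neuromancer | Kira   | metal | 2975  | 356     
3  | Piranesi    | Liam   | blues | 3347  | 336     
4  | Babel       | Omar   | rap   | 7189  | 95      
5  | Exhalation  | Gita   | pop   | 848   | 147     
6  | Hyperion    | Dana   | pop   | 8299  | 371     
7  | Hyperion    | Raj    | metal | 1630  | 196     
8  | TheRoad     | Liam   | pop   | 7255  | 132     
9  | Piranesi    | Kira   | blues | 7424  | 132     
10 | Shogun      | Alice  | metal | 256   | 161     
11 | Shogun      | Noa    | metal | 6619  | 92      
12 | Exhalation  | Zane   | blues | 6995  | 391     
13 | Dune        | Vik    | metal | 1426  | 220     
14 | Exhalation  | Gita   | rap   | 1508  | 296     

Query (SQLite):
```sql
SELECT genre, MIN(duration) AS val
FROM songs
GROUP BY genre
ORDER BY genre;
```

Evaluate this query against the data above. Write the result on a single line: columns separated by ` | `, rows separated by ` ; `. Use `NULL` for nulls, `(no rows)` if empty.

blues | 132 ; metal | 92 ; pop | 132 ; rap | 95

Partition songs by genre; compute MIN(duration) within each group.
  blues: ids {3, 9, 12} → MIN(duration)=132
  metal: ids {2, 7, 10, 11, 13} → MIN(duration)=92
  pop: ids {1, 5, 6, 8} → MIN(duration)=132
  rap: ids {4, 14} → MIN(duration)=95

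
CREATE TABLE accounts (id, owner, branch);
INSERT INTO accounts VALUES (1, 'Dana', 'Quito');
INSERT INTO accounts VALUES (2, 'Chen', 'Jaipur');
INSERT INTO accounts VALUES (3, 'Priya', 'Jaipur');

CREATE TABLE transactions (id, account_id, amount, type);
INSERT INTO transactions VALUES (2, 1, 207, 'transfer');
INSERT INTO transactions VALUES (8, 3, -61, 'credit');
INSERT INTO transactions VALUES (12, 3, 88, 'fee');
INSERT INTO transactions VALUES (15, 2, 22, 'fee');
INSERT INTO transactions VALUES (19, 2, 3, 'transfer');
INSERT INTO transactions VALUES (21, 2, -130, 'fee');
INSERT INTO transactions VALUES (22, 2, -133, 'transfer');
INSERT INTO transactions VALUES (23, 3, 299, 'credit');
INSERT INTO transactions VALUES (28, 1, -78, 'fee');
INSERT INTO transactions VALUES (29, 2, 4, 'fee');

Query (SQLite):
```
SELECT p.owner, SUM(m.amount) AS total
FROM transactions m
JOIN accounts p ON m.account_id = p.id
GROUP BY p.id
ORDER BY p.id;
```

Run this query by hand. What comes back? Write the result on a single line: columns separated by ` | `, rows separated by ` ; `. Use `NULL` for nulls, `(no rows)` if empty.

Dana | 129 ; Chen | -234 ; Priya | 326

Join each transactions row to its accounts via account_id.
Group joined rows by accounts.id; compute SUM(m.amount) per group.
  1: ids {2, 28} → SUM(m.amount)=129
  2: ids {15, 19, 21, 22, 29} → SUM(m.amount)=-234
  3: ids {8, 12, 23} → SUM(m.amount)=326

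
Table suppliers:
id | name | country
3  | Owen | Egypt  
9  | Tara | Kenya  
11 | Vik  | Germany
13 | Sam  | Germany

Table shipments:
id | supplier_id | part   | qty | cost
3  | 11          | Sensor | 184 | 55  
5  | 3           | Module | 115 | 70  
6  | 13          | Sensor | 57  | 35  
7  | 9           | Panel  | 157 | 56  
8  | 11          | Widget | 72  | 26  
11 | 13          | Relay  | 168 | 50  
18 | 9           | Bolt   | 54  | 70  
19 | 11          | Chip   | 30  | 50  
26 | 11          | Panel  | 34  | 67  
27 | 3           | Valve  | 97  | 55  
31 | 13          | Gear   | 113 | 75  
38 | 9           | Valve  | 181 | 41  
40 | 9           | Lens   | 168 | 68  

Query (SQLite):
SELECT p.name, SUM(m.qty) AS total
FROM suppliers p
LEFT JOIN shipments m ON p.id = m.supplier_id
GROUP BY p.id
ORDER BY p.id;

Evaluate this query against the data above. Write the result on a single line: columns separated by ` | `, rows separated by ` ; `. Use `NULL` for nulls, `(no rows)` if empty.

LEFT JOIN keeps every suppliers row; unmatched ones get NULL for shipments columns.
Group by suppliers.id and compute SUM(m.qty). SUM over an all-NULL group is NULL.
  3: ids {5, 27} → SUM(m.qty)=212
  9: ids {7, 18, 38, 40} → SUM(m.qty)=560
  11: ids {3, 8, 19, 26} → SUM(m.qty)=320
  13: ids {6, 11, 31} → SUM(m.qty)=338

Owen | 212 ; Tara | 560 ; Vik | 320 ; Sam | 338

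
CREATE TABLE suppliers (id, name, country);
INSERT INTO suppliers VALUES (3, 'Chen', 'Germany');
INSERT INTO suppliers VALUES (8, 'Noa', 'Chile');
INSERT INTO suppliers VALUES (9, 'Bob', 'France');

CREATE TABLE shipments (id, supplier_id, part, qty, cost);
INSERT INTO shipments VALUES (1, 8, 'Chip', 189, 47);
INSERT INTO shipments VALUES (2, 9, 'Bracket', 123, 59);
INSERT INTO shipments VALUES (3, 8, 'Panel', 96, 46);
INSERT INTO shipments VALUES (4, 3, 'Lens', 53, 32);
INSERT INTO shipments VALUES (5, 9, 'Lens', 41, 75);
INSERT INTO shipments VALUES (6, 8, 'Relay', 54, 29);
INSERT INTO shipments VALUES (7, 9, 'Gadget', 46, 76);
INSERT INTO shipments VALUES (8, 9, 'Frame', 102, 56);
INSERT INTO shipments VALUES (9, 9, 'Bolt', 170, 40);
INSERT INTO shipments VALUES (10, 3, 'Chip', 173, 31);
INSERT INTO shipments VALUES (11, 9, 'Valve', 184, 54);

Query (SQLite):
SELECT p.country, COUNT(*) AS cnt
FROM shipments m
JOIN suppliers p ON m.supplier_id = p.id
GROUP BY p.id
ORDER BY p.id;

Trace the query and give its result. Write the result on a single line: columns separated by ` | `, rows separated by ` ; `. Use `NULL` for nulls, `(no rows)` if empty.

Join each shipments row to its suppliers via supplier_id.
Group joined rows by suppliers.id; compute COUNT(*) per group.
  3: ids {4, 10} → COUNT(*)=2
  8: ids {1, 3, 6} → COUNT(*)=3
  9: ids {2, 5, 7, 8, 9, 11} → COUNT(*)=6

Germany | 2 ; Chile | 3 ; France | 6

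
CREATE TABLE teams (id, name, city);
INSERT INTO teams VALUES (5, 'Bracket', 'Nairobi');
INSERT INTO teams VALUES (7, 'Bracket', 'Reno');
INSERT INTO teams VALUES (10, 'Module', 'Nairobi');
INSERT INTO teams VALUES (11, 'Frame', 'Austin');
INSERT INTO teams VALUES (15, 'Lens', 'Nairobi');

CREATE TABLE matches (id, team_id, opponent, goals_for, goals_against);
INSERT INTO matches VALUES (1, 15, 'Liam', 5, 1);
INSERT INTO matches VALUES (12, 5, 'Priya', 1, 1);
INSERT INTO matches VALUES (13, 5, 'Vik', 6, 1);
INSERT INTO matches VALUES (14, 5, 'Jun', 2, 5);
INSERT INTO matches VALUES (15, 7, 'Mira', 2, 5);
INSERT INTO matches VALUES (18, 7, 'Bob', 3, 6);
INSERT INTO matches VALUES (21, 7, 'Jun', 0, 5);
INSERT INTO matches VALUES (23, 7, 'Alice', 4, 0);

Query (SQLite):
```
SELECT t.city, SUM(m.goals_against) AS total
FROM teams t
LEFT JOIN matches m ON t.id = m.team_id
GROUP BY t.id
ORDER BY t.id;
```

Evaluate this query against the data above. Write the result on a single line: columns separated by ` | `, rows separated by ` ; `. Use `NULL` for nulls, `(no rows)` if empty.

LEFT JOIN keeps every teams row; unmatched ones get NULL for matches columns.
Group by teams.id and compute SUM(m.goals_against). SUM over an all-NULL group is NULL.
  5: ids {12, 13, 14} → SUM(m.goals_against)=7
  7: ids {15, 18, 21, 23} → SUM(m.goals_against)=16
  10: ids {—} → SUM(m.goals_against)=NULL
  11: ids {—} → SUM(m.goals_against)=NULL
  15: ids {1} → SUM(m.goals_against)=1

Nairobi | 7 ; Reno | 16 ; Nairobi | NULL ; Austin | NULL ; Nairobi | 1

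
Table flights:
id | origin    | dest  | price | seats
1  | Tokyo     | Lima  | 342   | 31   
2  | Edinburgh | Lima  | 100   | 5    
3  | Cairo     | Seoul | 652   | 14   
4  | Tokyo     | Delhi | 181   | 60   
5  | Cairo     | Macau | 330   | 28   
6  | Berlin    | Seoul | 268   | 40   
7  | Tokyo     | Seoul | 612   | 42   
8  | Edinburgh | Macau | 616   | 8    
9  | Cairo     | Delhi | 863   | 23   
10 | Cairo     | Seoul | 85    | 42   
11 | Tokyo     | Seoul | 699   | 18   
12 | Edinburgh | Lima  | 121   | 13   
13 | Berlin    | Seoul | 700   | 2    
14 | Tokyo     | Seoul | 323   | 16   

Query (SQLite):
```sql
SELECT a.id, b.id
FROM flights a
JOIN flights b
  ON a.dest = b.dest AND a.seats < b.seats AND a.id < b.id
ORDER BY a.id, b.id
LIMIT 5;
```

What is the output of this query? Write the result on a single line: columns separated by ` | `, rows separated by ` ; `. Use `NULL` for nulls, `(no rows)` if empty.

Pairs (a,b) with same dest, a.seats < b.seats, a.id < b.id.
dest groups: Delhi:{4,9} Lima:{1,2,12} Macau:{5,8} Seoul:{3,6,7,10,11,13,14}
Ordered by (a.id, b.id); first 5.

2 | 12 ; 3 | 6 ; 3 | 7 ; 3 | 10 ; 3 | 11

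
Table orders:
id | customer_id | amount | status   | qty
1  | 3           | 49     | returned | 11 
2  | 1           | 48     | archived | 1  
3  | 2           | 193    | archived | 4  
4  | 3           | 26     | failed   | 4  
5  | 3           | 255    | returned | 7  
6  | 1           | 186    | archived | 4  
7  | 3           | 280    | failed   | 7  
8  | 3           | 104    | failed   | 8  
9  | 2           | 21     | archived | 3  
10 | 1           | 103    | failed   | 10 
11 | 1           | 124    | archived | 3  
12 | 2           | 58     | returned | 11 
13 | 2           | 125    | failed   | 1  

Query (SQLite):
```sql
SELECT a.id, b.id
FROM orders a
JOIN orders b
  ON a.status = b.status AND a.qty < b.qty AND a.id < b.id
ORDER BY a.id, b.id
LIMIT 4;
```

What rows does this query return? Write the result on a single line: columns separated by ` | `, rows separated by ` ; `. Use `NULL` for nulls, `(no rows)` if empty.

Pairs (a,b) with same status, a.qty < b.qty, a.id < b.id.
status groups: archived:{2,3,6,9,11} failed:{4,7,8,10,13} returned:{1,5,12}
Ordered by (a.id, b.id); first 4.

2 | 3 ; 2 | 6 ; 2 | 9 ; 2 | 11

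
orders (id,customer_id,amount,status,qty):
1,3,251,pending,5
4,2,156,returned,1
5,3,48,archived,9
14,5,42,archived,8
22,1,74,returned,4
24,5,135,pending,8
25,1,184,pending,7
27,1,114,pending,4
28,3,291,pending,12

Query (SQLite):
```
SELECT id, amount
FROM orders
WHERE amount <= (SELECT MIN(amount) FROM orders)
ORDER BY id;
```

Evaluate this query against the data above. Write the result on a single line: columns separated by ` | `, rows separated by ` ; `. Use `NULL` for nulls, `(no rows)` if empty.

Scalar subquery: MIN(amount) over all orders rows = 42.
Keep rows where amount <= that value.

14 | 42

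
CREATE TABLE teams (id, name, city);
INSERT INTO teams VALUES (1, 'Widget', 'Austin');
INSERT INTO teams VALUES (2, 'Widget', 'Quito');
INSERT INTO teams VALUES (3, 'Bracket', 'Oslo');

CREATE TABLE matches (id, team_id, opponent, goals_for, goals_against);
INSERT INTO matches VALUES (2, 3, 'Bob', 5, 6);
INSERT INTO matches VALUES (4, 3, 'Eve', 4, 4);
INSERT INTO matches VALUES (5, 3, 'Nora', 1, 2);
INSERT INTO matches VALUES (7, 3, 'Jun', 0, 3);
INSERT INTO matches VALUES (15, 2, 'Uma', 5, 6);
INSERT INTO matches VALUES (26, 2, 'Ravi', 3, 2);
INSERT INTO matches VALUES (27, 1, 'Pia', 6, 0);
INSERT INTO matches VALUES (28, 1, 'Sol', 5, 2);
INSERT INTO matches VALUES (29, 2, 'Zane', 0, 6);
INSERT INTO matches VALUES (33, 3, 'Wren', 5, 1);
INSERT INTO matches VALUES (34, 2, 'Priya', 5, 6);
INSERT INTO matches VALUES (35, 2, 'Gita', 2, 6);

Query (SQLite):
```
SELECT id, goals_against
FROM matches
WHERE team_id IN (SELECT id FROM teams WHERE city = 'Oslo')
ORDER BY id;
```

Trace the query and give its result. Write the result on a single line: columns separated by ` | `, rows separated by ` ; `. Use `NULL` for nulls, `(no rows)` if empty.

Inner query: teams.id where city = 'Oslo'.
Outer: keep matches rows whose team_id is in that set.
Inner query → {3}

2 | 6 ; 4 | 4 ; 5 | 2 ; 7 | 3 ; 33 | 1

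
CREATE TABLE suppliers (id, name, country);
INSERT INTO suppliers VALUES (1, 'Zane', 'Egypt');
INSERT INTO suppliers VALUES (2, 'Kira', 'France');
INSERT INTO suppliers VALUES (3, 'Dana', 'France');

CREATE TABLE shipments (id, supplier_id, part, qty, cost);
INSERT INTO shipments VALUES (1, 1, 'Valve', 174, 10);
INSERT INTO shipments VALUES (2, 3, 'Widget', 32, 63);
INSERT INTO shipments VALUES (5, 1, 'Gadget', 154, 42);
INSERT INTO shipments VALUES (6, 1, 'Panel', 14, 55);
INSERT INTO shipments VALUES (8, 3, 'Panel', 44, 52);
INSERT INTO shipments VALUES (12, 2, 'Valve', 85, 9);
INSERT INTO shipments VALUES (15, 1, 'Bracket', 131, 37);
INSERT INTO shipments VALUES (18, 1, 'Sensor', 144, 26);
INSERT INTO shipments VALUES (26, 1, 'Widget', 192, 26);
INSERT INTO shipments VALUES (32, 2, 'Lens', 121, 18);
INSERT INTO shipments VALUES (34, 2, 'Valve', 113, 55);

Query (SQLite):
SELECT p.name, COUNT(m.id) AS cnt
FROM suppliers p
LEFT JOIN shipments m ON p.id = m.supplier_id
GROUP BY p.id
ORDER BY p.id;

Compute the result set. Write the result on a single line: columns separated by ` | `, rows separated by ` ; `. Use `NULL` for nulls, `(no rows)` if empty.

LEFT JOIN keeps every suppliers row; unmatched ones get NULL for shipments columns.
Group by suppliers.id and compute COUNT(m.id). COUNT(col) of an all-NULL group is 0.
  1: ids {1, 5, 6, 15, 18, 26} → COUNT(m.id)=6
  2: ids {12, 32, 34} → COUNT(m.id)=3
  3: ids {2, 8} → COUNT(m.id)=2

Zane | 6 ; Kira | 3 ; Dana | 2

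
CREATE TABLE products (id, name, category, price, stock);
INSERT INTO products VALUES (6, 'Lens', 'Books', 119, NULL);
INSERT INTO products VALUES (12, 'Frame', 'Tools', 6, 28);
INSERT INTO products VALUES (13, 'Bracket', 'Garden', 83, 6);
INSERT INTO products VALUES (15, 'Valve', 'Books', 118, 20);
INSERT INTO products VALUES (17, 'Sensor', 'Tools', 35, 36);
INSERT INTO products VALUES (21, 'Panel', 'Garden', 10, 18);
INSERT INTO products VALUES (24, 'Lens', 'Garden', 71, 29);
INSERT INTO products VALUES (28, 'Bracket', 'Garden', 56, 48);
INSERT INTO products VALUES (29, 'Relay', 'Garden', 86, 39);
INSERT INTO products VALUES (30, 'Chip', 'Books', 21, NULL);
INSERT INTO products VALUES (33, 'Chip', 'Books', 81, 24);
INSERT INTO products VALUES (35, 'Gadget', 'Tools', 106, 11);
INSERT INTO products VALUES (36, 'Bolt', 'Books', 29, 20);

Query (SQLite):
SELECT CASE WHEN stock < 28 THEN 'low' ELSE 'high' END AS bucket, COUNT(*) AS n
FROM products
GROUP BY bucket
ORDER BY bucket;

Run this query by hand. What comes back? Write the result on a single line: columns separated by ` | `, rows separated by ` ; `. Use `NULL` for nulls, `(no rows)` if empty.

high | 7 ; low | 6

Bucket rows by stock < 28 → 'low' else 'high'; count each bucket.
NULL < 28 is unknown, so NULL stock falls into ELSE → 'high'.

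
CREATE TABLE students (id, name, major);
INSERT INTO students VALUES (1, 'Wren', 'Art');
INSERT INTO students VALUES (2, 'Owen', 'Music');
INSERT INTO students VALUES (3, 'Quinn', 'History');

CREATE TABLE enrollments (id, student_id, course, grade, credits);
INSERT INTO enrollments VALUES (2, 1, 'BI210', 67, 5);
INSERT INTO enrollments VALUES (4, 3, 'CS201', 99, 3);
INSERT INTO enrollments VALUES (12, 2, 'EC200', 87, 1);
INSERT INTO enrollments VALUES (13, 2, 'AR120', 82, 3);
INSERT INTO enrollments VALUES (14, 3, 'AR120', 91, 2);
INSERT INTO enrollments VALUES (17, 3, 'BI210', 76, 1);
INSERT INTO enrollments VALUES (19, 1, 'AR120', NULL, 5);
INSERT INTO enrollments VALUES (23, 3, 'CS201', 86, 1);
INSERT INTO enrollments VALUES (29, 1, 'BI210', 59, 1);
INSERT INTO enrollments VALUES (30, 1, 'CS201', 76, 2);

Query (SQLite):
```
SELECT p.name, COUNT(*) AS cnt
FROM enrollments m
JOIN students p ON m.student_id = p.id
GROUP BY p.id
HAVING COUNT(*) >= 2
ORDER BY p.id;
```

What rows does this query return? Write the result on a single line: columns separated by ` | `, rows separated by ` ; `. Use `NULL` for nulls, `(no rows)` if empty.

Join each enrollments row to its students via student_id.
Group joined rows by students.id; compute COUNT(*) per group.
HAVING: keep groups with count ≥ 2.
  1: ids {2, 19, 29, 30} → COUNT(*)=4
  2: ids {12, 13} → COUNT(*)=2
  3: ids {4, 14, 17, 23} → COUNT(*)=4

Wren | 4 ; Owen | 2 ; Quinn | 4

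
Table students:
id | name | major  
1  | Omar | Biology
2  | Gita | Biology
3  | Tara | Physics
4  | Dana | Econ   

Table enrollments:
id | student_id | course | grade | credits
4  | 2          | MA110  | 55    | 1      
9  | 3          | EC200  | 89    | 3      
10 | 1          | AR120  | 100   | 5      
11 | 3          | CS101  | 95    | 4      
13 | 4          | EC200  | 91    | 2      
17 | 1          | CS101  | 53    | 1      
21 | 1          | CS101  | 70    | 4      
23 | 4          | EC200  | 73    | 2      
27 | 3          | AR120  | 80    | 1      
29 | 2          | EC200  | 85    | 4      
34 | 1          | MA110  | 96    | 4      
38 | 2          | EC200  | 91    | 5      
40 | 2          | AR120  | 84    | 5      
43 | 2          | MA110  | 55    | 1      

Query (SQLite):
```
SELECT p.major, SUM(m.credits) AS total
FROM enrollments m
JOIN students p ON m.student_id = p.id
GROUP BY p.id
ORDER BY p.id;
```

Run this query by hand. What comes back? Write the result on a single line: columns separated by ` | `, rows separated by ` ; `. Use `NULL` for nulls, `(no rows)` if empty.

Join each enrollments row to its students via student_id.
Group joined rows by students.id; compute SUM(m.credits) per group.
  1: ids {10, 17, 21, 34} → SUM(m.credits)=14
  2: ids {4, 29, 38, 40, 43} → SUM(m.credits)=16
  3: ids {9, 11, 27} → SUM(m.credits)=8
  4: ids {13, 23} → SUM(m.credits)=4

Biology | 14 ; Biology | 16 ; Physics | 8 ; Econ | 4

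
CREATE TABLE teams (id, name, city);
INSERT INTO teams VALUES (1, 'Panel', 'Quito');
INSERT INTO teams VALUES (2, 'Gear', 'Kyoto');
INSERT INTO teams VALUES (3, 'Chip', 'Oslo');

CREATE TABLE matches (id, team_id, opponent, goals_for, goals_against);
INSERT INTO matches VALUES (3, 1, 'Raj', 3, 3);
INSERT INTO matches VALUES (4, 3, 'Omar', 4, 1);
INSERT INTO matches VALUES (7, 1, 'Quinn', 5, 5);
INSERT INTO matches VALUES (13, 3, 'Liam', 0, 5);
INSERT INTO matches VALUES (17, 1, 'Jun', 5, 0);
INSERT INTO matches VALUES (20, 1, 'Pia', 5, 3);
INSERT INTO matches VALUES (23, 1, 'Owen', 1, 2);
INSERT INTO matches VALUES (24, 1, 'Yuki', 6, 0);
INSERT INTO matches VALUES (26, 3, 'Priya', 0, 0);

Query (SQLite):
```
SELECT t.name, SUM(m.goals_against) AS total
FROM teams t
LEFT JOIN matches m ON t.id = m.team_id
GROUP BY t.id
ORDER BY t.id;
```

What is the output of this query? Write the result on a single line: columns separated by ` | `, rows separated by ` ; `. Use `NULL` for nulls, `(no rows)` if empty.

Panel | 13 ; Gear | NULL ; Chip | 6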